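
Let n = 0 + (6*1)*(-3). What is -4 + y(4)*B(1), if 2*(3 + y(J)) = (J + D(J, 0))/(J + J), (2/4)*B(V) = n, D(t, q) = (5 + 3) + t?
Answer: 68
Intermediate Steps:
D(t, q) = 8 + t
n = -18 (n = 0 + 6*(-3) = 0 - 18 = -18)
B(V) = -36 (B(V) = 2*(-18) = -36)
y(J) = -3 + (8 + 2*J)/(4*J) (y(J) = -3 + ((J + (8 + J))/(J + J))/2 = -3 + ((8 + 2*J)/((2*J)))/2 = -3 + ((8 + 2*J)*(1/(2*J)))/2 = -3 + ((8 + 2*J)/(2*J))/2 = -3 + (8 + 2*J)/(4*J))
-4 + y(4)*B(1) = -4 + (-5/2 + 2/4)*(-36) = -4 + (-5/2 + 2*(1/4))*(-36) = -4 + (-5/2 + 1/2)*(-36) = -4 - 2*(-36) = -4 + 72 = 68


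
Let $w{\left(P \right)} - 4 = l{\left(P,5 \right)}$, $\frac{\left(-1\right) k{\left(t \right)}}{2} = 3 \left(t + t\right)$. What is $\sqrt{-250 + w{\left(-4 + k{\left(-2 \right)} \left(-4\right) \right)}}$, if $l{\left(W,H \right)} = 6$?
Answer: $4 i \sqrt{15} \approx 15.492 i$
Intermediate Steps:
$k{\left(t \right)} = - 12 t$ ($k{\left(t \right)} = - 2 \cdot 3 \left(t + t\right) = - 2 \cdot 3 \cdot 2 t = - 2 \cdot 6 t = - 12 t$)
$w{\left(P \right)} = 10$ ($w{\left(P \right)} = 4 + 6 = 10$)
$\sqrt{-250 + w{\left(-4 + k{\left(-2 \right)} \left(-4\right) \right)}} = \sqrt{-250 + 10} = \sqrt{-240} = 4 i \sqrt{15}$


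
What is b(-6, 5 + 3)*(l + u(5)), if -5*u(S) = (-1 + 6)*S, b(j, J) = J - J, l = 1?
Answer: 0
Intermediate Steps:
b(j, J) = 0
u(S) = -S (u(S) = -(-1 + 6)*S/5 = -S)
b(-6, 5 + 3)*(l + u(5)) = 0*(1 - 1*5) = 0*(1 - 5) = 0*(-4) = 0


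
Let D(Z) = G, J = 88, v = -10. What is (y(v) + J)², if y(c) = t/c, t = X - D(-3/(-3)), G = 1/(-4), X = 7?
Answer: 12187081/1600 ≈ 7616.9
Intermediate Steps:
G = -¼ ≈ -0.25000
D(Z) = -¼
t = 29/4 (t = 7 - 1*(-¼) = 7 + ¼ = 29/4 ≈ 7.2500)
y(c) = 29/(4*c)
(y(v) + J)² = ((29/4)/(-10) + 88)² = ((29/4)*(-⅒) + 88)² = (-29/40 + 88)² = (3491/40)² = 12187081/1600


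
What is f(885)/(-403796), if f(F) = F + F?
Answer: -15/3422 ≈ -0.0043834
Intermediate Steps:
f(F) = 2*F
f(885)/(-403796) = (2*885)/(-403796) = 1770*(-1/403796) = -15/3422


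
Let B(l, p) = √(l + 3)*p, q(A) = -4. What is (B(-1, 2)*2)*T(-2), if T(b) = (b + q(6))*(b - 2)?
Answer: 96*√2 ≈ 135.76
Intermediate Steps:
B(l, p) = p*√(3 + l) (B(l, p) = √(3 + l)*p = p*√(3 + l))
T(b) = (-4 + b)*(-2 + b) (T(b) = (b - 4)*(b - 2) = (-4 + b)*(-2 + b))
(B(-1, 2)*2)*T(-2) = ((2*√(3 - 1))*2)*(8 + (-2)² - 6*(-2)) = ((2*√2)*2)*(8 + 4 + 12) = (4*√2)*24 = 96*√2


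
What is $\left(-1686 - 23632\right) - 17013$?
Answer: $-42331$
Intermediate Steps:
$\left(-1686 - 23632\right) - 17013 = -25318 - 17013 = -42331$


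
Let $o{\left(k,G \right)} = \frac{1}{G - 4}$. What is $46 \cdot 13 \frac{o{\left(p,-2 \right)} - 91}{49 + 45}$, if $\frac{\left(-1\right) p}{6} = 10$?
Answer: $- \frac{163553}{282} \approx -579.98$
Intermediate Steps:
$p = -60$ ($p = \left(-6\right) 10 = -60$)
$o{\left(k,G \right)} = \frac{1}{-4 + G}$
$46 \cdot 13 \frac{o{\left(p,-2 \right)} - 91}{49 + 45} = 46 \cdot 13 \frac{\frac{1}{-4 - 2} - 91}{49 + 45} = 598 \frac{\frac{1}{-6} - 91}{94} = 598 \left(- \frac{1}{6} - 91\right) \frac{1}{94} = 598 \left(\left(- \frac{547}{6}\right) \frac{1}{94}\right) = 598 \left(- \frac{547}{564}\right) = - \frac{163553}{282}$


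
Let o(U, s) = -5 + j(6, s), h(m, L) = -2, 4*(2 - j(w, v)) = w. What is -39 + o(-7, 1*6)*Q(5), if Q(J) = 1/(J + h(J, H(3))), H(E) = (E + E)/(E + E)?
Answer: -81/2 ≈ -40.500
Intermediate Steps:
j(w, v) = 2 - w/4
H(E) = 1 (H(E) = (2*E)/((2*E)) = (2*E)*(1/(2*E)) = 1)
Q(J) = 1/(-2 + J) (Q(J) = 1/(J - 2) = 1/(-2 + J))
o(U, s) = -9/2 (o(U, s) = -5 + (2 - ¼*6) = -5 + (2 - 3/2) = -5 + ½ = -9/2)
-39 + o(-7, 1*6)*Q(5) = -39 - 9/(2*(-2 + 5)) = -39 - 9/2/3 = -39 - 9/2*⅓ = -39 - 3/2 = -81/2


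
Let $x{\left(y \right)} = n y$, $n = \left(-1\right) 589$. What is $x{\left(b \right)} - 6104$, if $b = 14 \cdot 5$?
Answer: $-47334$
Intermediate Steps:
$n = -589$
$b = 70$
$x{\left(y \right)} = - 589 y$
$x{\left(b \right)} - 6104 = \left(-589\right) 70 - 6104 = -41230 - 6104 = -47334$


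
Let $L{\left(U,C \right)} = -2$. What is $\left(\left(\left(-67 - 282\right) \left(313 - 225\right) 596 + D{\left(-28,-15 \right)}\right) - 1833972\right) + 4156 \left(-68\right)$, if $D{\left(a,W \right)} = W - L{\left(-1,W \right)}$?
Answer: $-20420945$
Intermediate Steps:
$D{\left(a,W \right)} = 2 + W$ ($D{\left(a,W \right)} = W - -2 = W + 2 = 2 + W$)
$\left(\left(\left(-67 - 282\right) \left(313 - 225\right) 596 + D{\left(-28,-15 \right)}\right) - 1833972\right) + 4156 \left(-68\right) = \left(\left(\left(-67 - 282\right) \left(313 - 225\right) 596 + \left(2 - 15\right)\right) - 1833972\right) + 4156 \left(-68\right) = \left(\left(\left(-349\right) 88 \cdot 596 - 13\right) - 1833972\right) - 282608 = \left(\left(\left(-30712\right) 596 - 13\right) - 1833972\right) - 282608 = \left(\left(-18304352 - 13\right) - 1833972\right) - 282608 = \left(-18304365 - 1833972\right) - 282608 = -20138337 - 282608 = -20420945$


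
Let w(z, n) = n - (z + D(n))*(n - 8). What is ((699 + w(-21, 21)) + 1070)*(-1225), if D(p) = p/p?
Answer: -2511250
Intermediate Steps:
D(p) = 1
w(z, n) = n - (1 + z)*(-8 + n) (w(z, n) = n - (z + 1)*(n - 8) = n - (1 + z)*(-8 + n))
((699 + w(-21, 21)) + 1070)*(-1225) = ((699 + (8 + 8*(-21) - 1*21*(-21))) + 1070)*(-1225) = ((699 + (8 - 168 + 441)) + 1070)*(-1225) = ((699 + 281) + 1070)*(-1225) = (980 + 1070)*(-1225) = 2050*(-1225) = -2511250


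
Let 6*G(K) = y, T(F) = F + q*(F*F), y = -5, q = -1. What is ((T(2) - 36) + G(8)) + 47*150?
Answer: 42067/6 ≈ 7011.2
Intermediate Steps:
T(F) = F - F**2 (T(F) = F - F*F = F - F**2)
G(K) = -5/6 (G(K) = (1/6)*(-5) = -5/6)
((T(2) - 36) + G(8)) + 47*150 = ((2*(1 - 1*2) - 36) - 5/6) + 47*150 = ((2*(1 - 2) - 36) - 5/6) + 7050 = ((2*(-1) - 36) - 5/6) + 7050 = ((-2 - 36) - 5/6) + 7050 = (-38 - 5/6) + 7050 = -233/6 + 7050 = 42067/6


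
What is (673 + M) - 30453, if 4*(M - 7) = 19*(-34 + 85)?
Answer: -118123/4 ≈ -29531.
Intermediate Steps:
M = 997/4 (M = 7 + (19*(-34 + 85))/4 = 7 + (19*51)/4 = 7 + (¼)*969 = 7 + 969/4 = 997/4 ≈ 249.25)
(673 + M) - 30453 = (673 + 997/4) - 30453 = 3689/4 - 30453 = -118123/4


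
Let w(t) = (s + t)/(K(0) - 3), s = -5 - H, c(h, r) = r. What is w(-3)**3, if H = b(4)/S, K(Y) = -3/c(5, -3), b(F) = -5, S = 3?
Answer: 6859/216 ≈ 31.755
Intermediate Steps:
K(Y) = 1 (K(Y) = -3/(-3) = -3*(-1/3) = 1)
H = -5/3 ≈ -1.6667
s = -10/3 (s = -5 - 1*(-5/3) = -5 + 5/3 = -10/3 ≈ -3.3333)
w(t) = 5/3 - t/2 (w(t) = (-10/3 + t)/(1 - 3) = (-10/3 + t)/(-2) = (-10/3 + t)*(-1/2) = 5/3 - t/2)
w(-3)**3 = (5/3 - 1/2*(-3))**3 = (5/3 + 3/2)**3 = (19/6)**3 = 6859/216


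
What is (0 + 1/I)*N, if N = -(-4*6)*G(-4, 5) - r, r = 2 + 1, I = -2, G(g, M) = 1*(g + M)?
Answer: -21/2 ≈ -10.500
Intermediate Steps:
G(g, M) = M + g (G(g, M) = 1*(M + g) = M + g)
r = 3
N = 21 (N = -(-4*6)*(5 - 4) - 1*3 = -(-24) - 3 = -1*(-24) - 3 = 24 - 3 = 21)
(0 + 1/I)*N = (0 + 1/(-2))*21 = (0 - ½)*21 = -½*21 = -21/2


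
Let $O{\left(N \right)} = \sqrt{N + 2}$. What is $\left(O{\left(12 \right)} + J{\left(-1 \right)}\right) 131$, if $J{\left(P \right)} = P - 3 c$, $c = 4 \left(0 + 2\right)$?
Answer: $-3275 + 131 \sqrt{14} \approx -2784.8$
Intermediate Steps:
$c = 8$ ($c = 4 \cdot 2 = 8$)
$J{\left(P \right)} = -24 + P$ ($J{\left(P \right)} = P - 24 = -24 + P$)
$O{\left(N \right)} = \sqrt{2 + N}$
$\left(O{\left(12 \right)} + J{\left(-1 \right)}\right) 131 = \left(\sqrt{2 + 12} - 25\right) 131 = \left(\sqrt{14} - 25\right) 131 = \left(-25 + \sqrt{14}\right) 131 = -3275 + 131 \sqrt{14}$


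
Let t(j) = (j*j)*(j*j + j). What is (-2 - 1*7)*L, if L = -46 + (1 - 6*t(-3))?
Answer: 3321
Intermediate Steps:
t(j) = j**2*(j + j**2) (t(j) = j**2*(j**2 + j) = j**2*(j + j**2))
L = -369 (L = -46 + (1 - 6*(-3)**3*(1 - 3)) = -46 + (1 - (-162)*(-2)) = -46 + (1 - 6*54) = -46 + (1 - 324) = -46 - 323 = -369)
(-2 - 1*7)*L = (-2 - 1*7)*(-369) = (-2 - 7)*(-369) = -9*(-369) = 3321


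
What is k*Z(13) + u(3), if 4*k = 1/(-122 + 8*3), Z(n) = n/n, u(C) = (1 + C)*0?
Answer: -1/392 ≈ -0.0025510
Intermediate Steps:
u(C) = 0
Z(n) = 1
k = -1/392 (k = 1/(4*(-122 + 8*3)) = 1/(4*(-122 + 24)) = (1/4)/(-98) = (1/4)*(-1/98) = -1/392 ≈ -0.0025510)
k*Z(13) + u(3) = -1/392*1 + 0 = -1/392 + 0 = -1/392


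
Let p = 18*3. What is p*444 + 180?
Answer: 24156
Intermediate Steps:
p = 54
p*444 + 180 = 54*444 + 180 = 23976 + 180 = 24156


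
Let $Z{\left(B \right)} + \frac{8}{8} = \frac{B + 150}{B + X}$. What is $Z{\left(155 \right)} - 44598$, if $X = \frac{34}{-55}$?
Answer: $- \frac{378673334}{8491} \approx -44597.0$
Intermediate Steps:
$X = - \frac{34}{55}$ ($X = 34 \left(- \frac{1}{55}\right) = - \frac{34}{55} \approx -0.61818$)
$Z{\left(B \right)} = -1 + \frac{150 + B}{- \frac{34}{55} + B}$ ($Z{\left(B \right)} = -1 + \frac{B + 150}{B - \frac{34}{55}} = -1 + \frac{150 + B}{- \frac{34}{55} + B}$)
$Z{\left(155 \right)} - 44598 = \frac{8284}{-34 + 55 \cdot 155} - 44598 = \frac{8284}{-34 + 8525} - 44598 = \frac{8284}{8491} - 44598 = - \frac{378673334}{8491}$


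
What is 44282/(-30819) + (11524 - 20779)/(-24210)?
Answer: -5828425/5526874 ≈ -1.0546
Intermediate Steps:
44282/(-30819) + (11524 - 20779)/(-24210) = 44282*(-1/30819) - 9255*(-1/24210) = -44282/30819 + 617/1614 = -5828425/5526874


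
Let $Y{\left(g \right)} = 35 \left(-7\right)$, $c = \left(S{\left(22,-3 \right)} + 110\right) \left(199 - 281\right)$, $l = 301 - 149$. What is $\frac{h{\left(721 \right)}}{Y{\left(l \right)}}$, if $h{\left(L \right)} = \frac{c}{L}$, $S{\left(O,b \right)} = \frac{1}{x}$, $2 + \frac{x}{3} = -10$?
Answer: $\frac{162319}{3179610} \approx 0.05105$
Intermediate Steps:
$x = -36$ ($x = -6 + 3 \left(-10\right) = -6 - 30 = -36$)
$l = 152$ ($l = 301 - 149 = 152$)
$S{\left(O,b \right)} = - \frac{1}{36}$ ($S{\left(O,b \right)} = \frac{1}{-36} = - \frac{1}{36}$)
$c = - \frac{162319}{18}$ ($c = \left(- \frac{1}{36} + 110\right) \left(199 - 281\right) = \frac{3959}{36} \left(-82\right) = - \frac{162319}{18} \approx -9017.7$)
$h{\left(L \right)} = - \frac{162319}{18 L}$
$Y{\left(g \right)} = -245$
$\frac{h{\left(721 \right)}}{Y{\left(l \right)}} = \frac{\left(- \frac{162319}{18}\right) \frac{1}{721}}{-245} = \left(- \frac{162319}{18}\right) \frac{1}{721} \left(- \frac{1}{245}\right) = \left(- \frac{162319}{12978}\right) \left(- \frac{1}{245}\right) = \frac{162319}{3179610}$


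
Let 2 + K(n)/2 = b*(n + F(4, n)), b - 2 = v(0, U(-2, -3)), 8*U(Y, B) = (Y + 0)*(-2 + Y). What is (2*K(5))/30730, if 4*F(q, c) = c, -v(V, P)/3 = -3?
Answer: 267/30730 ≈ 0.0086886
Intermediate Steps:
U(Y, B) = Y*(-2 + Y)/8 (U(Y, B) = ((Y + 0)*(-2 + Y))/8 = (Y*(-2 + Y))/8 = Y*(-2 + Y)/8)
v(V, P) = 9 (v(V, P) = -3*(-3) = 9)
F(q, c) = c/4
b = 11 (b = 2 + 9 = 11)
K(n) = -4 + 55*n/2 (K(n) = -4 + 2*(11*(n + n/4)) = -4 + 2*(11*(5*n/4)) = -4 + 2*(55*n/4) = -4 + 55*n/2)
(2*K(5))/30730 = (2*(-4 + (55/2)*5))/30730 = (2*(-4 + 275/2))*(1/30730) = (2*(267/2))*(1/30730) = 267*(1/30730) = 267/30730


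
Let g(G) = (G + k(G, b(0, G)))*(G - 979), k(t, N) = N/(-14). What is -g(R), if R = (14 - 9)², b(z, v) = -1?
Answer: 167427/7 ≈ 23918.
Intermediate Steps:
k(t, N) = -N/14 (k(t, N) = N*(-1/14) = -N/14)
R = 25 (R = 5² = 25)
g(G) = (-979 + G)*(1/14 + G) (g(G) = (G - 1/14*(-1))*(G - 979) = (G + 1/14)*(-979 + G) = (1/14 + G)*(-979 + G) = (-979 + G)*(1/14 + G))
-g(R) = -(-979/14 + 25² - 13705/14*25) = -(-979/14 + 625 - 342625/14) = -1*(-167427/7) = 167427/7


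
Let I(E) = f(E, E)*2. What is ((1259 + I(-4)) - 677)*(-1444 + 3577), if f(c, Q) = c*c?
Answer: 1309662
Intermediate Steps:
f(c, Q) = c²
I(E) = 2*E² (I(E) = E²*2 = 2*E²)
((1259 + I(-4)) - 677)*(-1444 + 3577) = ((1259 + 2*(-4)²) - 677)*(-1444 + 3577) = ((1259 + 2*16) - 677)*2133 = ((1259 + 32) - 677)*2133 = (1291 - 677)*2133 = 614*2133 = 1309662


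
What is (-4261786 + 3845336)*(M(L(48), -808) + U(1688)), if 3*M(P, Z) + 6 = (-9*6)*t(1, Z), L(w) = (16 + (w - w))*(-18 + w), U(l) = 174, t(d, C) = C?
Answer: -6128478200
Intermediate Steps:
L(w) = -288 + 16*w (L(w) = (16 + 0)*(-18 + w) = 16*(-18 + w) = -288 + 16*w)
M(P, Z) = -2 - 18*Z (M(P, Z) = -2 + ((-9*6)*Z)/3 = -2 + (-54*Z)/3 = -2 - 18*Z)
(-4261786 + 3845336)*(M(L(48), -808) + U(1688)) = (-4261786 + 3845336)*((-2 - 18*(-808)) + 174) = -416450*((-2 + 14544) + 174) = -416450*(14542 + 174) = -416450*14716 = -6128478200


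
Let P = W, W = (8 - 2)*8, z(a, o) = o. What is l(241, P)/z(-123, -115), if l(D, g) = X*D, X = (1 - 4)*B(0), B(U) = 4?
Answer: 2892/115 ≈ 25.148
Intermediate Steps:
X = -12 (X = (1 - 4)*4 = -3*4 = -12)
W = 48 (W = 6*8 = 48)
P = 48
l(D, g) = -12*D
l(241, P)/z(-123, -115) = -12*241/(-115) = -2892*(-1/115) = 2892/115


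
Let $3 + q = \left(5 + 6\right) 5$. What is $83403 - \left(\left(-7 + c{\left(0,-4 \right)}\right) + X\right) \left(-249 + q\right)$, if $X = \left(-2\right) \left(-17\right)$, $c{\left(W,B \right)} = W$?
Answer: $88722$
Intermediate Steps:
$X = 34$
$q = 52$ ($q = -3 + \left(5 + 6\right) 5 = -3 + 11 \cdot 5 = -3 + 55 = 52$)
$83403 - \left(\left(-7 + c{\left(0,-4 \right)}\right) + X\right) \left(-249 + q\right) = 83403 - \left(\left(-7 + 0\right) + 34\right) \left(-249 + 52\right) = 83403 - \left(-7 + 34\right) \left(-197\right) = 83403 - 27 \left(-197\right) = 83403 - -5319 = 83403 + 5319 = 88722$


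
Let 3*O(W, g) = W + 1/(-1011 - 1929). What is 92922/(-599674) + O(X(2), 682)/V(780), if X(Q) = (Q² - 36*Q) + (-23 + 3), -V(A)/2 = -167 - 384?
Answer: -529158322517/2914307698680 ≈ -0.18157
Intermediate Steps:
V(A) = 1102 (V(A) = -2*(-167 - 384) = -2*(-551) = 1102)
X(Q) = -20 + Q² - 36*Q (X(Q) = (Q² - 36*Q) - 20 = -20 + Q² - 36*Q)
O(W, g) = -1/8820 + W/3 (O(W, g) = (W + 1/(-1011 - 1929))/3 = (W + 1/(-2940))/3 = (W - 1/2940)/3 = (-1/2940 + W)/3 = -1/8820 + W/3)
92922/(-599674) + O(X(2), 682)/V(780) = 92922/(-599674) + (-1/8820 + (-20 + 2² - 36*2)/3)/1102 = 92922*(-1/599674) + (-1/8820 + (-20 + 4 - 72)/3)*(1/1102) = -46461/299837 + (-1/8820 + (⅓)*(-88))*(1/1102) = -46461/299837 + (-1/8820 - 88/3)*(1/1102) = -46461/299837 - 258721/8820*1/1102 = -46461/299837 - 258721/9719640 = -529158322517/2914307698680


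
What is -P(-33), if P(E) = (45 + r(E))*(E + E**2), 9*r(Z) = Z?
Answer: -43648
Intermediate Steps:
r(Z) = Z/9
P(E) = (45 + E/9)*(E + E**2)
-P(-33) = -(-33)*(405 + (-33)**2 + 406*(-33))/9 = -(-33)*(405 + 1089 - 13398)/9 = -(-33)*(-11904)/9 = -1*43648 = -43648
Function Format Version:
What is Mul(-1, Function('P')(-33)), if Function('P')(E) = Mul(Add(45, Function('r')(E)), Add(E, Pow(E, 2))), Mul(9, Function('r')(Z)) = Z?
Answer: -43648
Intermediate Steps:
Function('r')(Z) = Mul(Rational(1, 9), Z)
Function('P')(E) = Mul(Add(45, Mul(Rational(1, 9), E)), Add(E, Pow(E, 2)))
Mul(-1, Function('P')(-33)) = Mul(-1, Mul(Rational(1, 9), -33, Add(405, Pow(-33, 2), Mul(406, -33)))) = Mul(-1, Mul(Rational(1, 9), -33, Add(405, 1089, -13398))) = Mul(-1, Mul(Rational(1, 9), -33, -11904)) = Mul(-1, 43648) = -43648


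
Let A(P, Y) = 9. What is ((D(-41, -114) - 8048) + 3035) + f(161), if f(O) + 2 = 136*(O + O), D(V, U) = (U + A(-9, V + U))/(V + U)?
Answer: 1202108/31 ≈ 38778.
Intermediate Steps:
D(V, U) = (9 + U)/(U + V) (D(V, U) = (U + 9)/(V + U) = (9 + U)/(U + V))
f(O) = -2 + 272*O (f(O) = -2 + 136*(O + O) = -2 + 136*(2*O) = -2 + 272*O)
((D(-41, -114) - 8048) + 3035) + f(161) = (((9 - 114)/(-114 - 41) - 8048) + 3035) + (-2 + 272*161) = ((-105/(-155) - 8048) + 3035) + (-2 + 43792) = ((-1/155*(-105) - 8048) + 3035) + 43790 = ((21/31 - 8048) + 3035) + 43790 = (-249467/31 + 3035) + 43790 = -155382/31 + 43790 = 1202108/31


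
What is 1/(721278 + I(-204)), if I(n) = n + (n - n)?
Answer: 1/721074 ≈ 1.3868e-6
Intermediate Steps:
I(n) = n (I(n) = n + 0 = n)
1/(721278 + I(-204)) = 1/(721278 - 204) = 1/721074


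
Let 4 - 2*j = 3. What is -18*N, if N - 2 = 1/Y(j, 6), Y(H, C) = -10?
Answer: -171/5 ≈ -34.200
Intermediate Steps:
j = 1/2 (j = 2 - 1/2*3 = 2 - 3/2 = 1/2 ≈ 0.50000)
N = 19/10 (N = 2 + 1/(-10) = 2 - 1/10 = 19/10 ≈ 1.9000)
-18*N = -18*19/10 = -171/5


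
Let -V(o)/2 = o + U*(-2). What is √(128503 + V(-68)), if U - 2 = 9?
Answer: √128683 ≈ 358.72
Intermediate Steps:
U = 11 (U = 2 + 9 = 11)
V(o) = 44 - 2*o (V(o) = -2*(o + 11*(-2)) = -2*(o - 22) = -2*(-22 + o) = 44 - 2*o)
√(128503 + V(-68)) = √(128503 + (44 - 2*(-68))) = √(128503 + (44 + 136)) = √(128503 + 180) = √128683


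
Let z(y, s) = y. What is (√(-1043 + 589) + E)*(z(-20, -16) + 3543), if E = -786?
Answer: -2769078 + 3523*I*√454 ≈ -2.7691e+6 + 75066.0*I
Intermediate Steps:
(√(-1043 + 589) + E)*(z(-20, -16) + 3543) = (√(-1043 + 589) - 786)*(-20 + 3543) = (√(-454) - 786)*3523 = (I*√454 - 786)*3523 = (-786 + I*√454)*3523 = -2769078 + 3523*I*√454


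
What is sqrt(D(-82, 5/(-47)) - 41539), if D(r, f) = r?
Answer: I*sqrt(41621) ≈ 204.01*I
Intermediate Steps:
sqrt(D(-82, 5/(-47)) - 41539) = sqrt(-82 - 41539) = sqrt(-41621) = I*sqrt(41621)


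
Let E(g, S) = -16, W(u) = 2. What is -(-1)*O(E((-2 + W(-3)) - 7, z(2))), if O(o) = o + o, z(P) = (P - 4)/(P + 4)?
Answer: -32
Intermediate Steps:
z(P) = (-4 + P)/(4 + P)
O(o) = 2*o
-(-1)*O(E((-2 + W(-3)) - 7, z(2))) = -(-1)*2*(-16) = -(-1)*(-32) = -1*32 = -32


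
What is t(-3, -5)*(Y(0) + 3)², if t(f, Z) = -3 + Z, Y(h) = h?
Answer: -72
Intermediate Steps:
t(-3, -5)*(Y(0) + 3)² = (-3 - 5)*(0 + 3)² = -8*3² = -8*9 = -72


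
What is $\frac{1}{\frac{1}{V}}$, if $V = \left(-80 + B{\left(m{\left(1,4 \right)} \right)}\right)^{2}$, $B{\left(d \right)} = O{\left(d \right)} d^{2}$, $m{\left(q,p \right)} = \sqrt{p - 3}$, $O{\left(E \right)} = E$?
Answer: $6241$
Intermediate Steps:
$m{\left(q,p \right)} = \sqrt{-3 + p}$
$B{\left(d \right)} = d^{3}$ ($B{\left(d \right)} = d d^{2} = d^{3}$)
$V = 6241$ ($V = \left(-80 + \left(\sqrt{-3 + 4}\right)^{3}\right)^{2} = \left(-80 + \left(\sqrt{1}\right)^{3}\right)^{2} = \left(-80 + 1^{3}\right)^{2} = \left(-80 + 1\right)^{2} = \left(-79\right)^{2} = 6241$)
$\frac{1}{\frac{1}{V}} = \frac{1}{\frac{1}{6241}} = 6241$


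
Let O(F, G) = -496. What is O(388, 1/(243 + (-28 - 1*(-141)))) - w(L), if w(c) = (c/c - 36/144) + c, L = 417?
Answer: -3655/4 ≈ -913.75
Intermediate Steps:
w(c) = ¾ + c (w(c) = (1 - 36*1/144) + c = (1 - ¼) + c = ¾ + c)
O(388, 1/(243 + (-28 - 1*(-141)))) - w(L) = -496 - (¾ + 417) = -496 - 1*1671/4 = -496 - 1671/4 = -3655/4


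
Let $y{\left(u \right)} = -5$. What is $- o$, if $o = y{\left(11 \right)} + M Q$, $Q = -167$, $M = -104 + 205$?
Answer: $16872$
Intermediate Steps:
$M = 101$
$o = -16872$ ($o = -5 + 101 \left(-167\right) = -5 - 16867 = -16872$)
$- o = \left(-1\right) \left(-16872\right) = 16872$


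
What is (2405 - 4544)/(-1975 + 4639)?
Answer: -713/888 ≈ -0.80293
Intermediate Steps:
(2405 - 4544)/(-1975 + 4639) = -2139/2664 = -2139*1/2664 = -713/888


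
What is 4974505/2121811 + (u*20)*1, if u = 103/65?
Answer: 938854697/27583543 ≈ 34.037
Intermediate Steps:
u = 103/65 (u = 103*(1/65) = 103/65 ≈ 1.5846)
4974505/2121811 + (u*20)*1 = 4974505/2121811 + ((103/65)*20)*1 = 4974505*(1/2121811) + (412/13)*1 = 4974505/2121811 + 412/13 = 938854697/27583543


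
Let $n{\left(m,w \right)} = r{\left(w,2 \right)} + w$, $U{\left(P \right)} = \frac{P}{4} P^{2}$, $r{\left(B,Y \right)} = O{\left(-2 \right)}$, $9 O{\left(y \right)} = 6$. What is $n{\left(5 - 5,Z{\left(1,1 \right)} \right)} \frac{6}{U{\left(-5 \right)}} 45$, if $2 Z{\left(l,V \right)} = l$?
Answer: $- \frac{252}{25} \approx -10.08$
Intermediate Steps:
$O{\left(y \right)} = \frac{2}{3}$ ($O{\left(y \right)} = \frac{1}{9} \cdot 6 = \frac{2}{3}$)
$r{\left(B,Y \right)} = \frac{2}{3}$
$Z{\left(l,V \right)} = \frac{l}{2}$
$U{\left(P \right)} = \frac{P^{3}}{4}$ ($U{\left(P \right)} = P \frac{1}{4} P^{2} = \frac{P}{4} P^{2} = \frac{P^{3}}{4}$)
$n{\left(m,w \right)} = \frac{2}{3} + w$
$n{\left(5 - 5,Z{\left(1,1 \right)} \right)} \frac{6}{U{\left(-5 \right)}} 45 = \left(\frac{2}{3} + \frac{1}{2} \cdot 1\right) \frac{6}{\frac{1}{4} \left(-5\right)^{3}} \cdot 45 = \left(\frac{2}{3} + \frac{1}{2}\right) \frac{6}{\frac{1}{4} \left(-125\right)} 45 = \frac{7 \frac{6}{- \frac{125}{4}}}{6} \cdot 45 = \frac{7 \cdot 6 \left(- \frac{4}{125}\right)}{6} \cdot 45 = \frac{7}{6} \left(- \frac{24}{125}\right) 45 = \left(- \frac{28}{125}\right) 45 = - \frac{252}{25}$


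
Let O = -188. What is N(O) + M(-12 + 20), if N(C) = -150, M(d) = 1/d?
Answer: -1199/8 ≈ -149.88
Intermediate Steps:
N(O) + M(-12 + 20) = -150 + 1/(-12 + 20) = -150 + 1/8 = -1199/8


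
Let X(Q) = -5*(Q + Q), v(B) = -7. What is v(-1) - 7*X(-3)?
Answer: -217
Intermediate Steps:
X(Q) = -10*Q
v(-1) - 7*X(-3) = -7 - (-70)*(-3) = -7 - 7*30 = -7 - 210 = -217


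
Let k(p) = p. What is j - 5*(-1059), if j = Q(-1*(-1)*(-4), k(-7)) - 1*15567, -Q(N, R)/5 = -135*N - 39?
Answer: -12777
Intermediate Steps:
Q(N, R) = 195 + 675*N (Q(N, R) = -5*(-135*N - 39) = -5*(-39 - 135*N) = 195 + 675*N)
j = -18072 (j = (195 + 675*(-1*(-1)*(-4))) - 1*15567 = (195 + 675*(1*(-4))) - 15567 = (195 + 675*(-4)) - 15567 = (195 - 2700) - 15567 = -2505 - 15567 = -18072)
j - 5*(-1059) = -18072 - 5*(-1059) = -18072 + 5295 = -12777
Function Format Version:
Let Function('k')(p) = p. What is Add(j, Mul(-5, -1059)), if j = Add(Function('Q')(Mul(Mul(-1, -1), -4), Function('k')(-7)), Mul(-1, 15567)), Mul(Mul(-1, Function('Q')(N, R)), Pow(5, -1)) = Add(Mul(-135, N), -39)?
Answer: -12777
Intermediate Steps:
Function('Q')(N, R) = Add(195, Mul(675, N)) (Function('Q')(N, R) = Mul(-5, Add(Mul(-135, N), -39)) = Mul(-5, Add(-39, Mul(-135, N))) = Add(195, Mul(675, N)))
j = -18072 (j = Add(Add(195, Mul(675, Mul(Mul(-1, -1), -4))), Mul(-1, 15567)) = Add(Add(195, Mul(675, Mul(1, -4))), -15567) = Add(Add(195, Mul(675, -4)), -15567) = Add(Add(195, -2700), -15567) = Add(-2505, -15567) = -18072)
Add(j, Mul(-5, -1059)) = Add(-18072, Mul(-5, -1059)) = Add(-18072, 5295) = -12777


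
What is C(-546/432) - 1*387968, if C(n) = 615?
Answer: -387353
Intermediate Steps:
C(-546/432) - 1*387968 = 615 - 1*387968 = 615 - 387968 = -387353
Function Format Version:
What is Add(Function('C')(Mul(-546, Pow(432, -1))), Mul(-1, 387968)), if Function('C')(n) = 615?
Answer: -387353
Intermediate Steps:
Add(Function('C')(Mul(-546, Pow(432, -1))), Mul(-1, 387968)) = Add(615, Mul(-1, 387968)) = Add(615, -387968) = -387353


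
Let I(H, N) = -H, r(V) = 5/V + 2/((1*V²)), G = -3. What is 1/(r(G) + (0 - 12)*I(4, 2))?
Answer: 9/419 ≈ 0.021480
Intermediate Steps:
r(V) = 2/V² + 5/V (r(V) = 5/V + 2/(V²) = 5/V + 2/V² = 2/V² + 5/V)
1/(r(G) + (0 - 12)*I(4, 2)) = 1/((2 + 5*(-3))/(-3)² + (0 - 12)*(-1*4)) = 1/((2 - 15)/9 - 12*(-4)) = 1/((⅑)*(-13) + 48) = 1/(-13/9 + 48) = 1/(419/9) = 9/419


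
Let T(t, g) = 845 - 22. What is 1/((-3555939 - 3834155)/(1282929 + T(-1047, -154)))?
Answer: -641876/3695047 ≈ -0.17371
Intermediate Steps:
T(t, g) = 823
1/((-3555939 - 3834155)/(1282929 + T(-1047, -154))) = 1/((-3555939 - 3834155)/(1282929 + 823)) = 1/(-7390094/1283752) = 1/(-7390094*1/1283752) = 1/(-3695047/641876) = -641876/3695047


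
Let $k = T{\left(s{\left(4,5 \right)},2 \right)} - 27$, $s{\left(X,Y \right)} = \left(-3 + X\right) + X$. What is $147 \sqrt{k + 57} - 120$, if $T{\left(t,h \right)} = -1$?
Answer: $-120 + 147 \sqrt{29} \approx 671.62$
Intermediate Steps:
$s{\left(X,Y \right)} = -3 + 2 X$
$k = -28$ ($k = -1 - 27 = -28$)
$147 \sqrt{k + 57} - 120 = 147 \sqrt{-28 + 57} - 120 = 147 \sqrt{29} - 120 = -120 + 147 \sqrt{29}$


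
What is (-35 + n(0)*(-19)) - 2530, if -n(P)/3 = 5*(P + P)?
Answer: -2565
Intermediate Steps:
n(P) = -30*P (n(P) = -15*(P + P) = -15*2*P = -30*P)
(-35 + n(0)*(-19)) - 2530 = (-35 - 30*0*(-19)) - 2530 = (-35 + 0*(-19)) - 2530 = (-35 + 0) - 2530 = -35 - 2530 = -2565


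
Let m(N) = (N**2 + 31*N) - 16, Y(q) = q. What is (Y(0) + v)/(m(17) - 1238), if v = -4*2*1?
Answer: 4/219 ≈ 0.018265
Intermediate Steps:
m(N) = -16 + N**2 + 31*N
v = -8 (v = -8*1 = -8)
(Y(0) + v)/(m(17) - 1238) = (0 - 8)/((-16 + 17**2 + 31*17) - 1238) = -8/((-16 + 289 + 527) - 1238) = -8/(800 - 1238) = -8/(-438) = -8*(-1/438) = 4/219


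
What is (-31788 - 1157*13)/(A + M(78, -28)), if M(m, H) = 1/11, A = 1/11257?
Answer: -5798694583/11268 ≈ -5.1462e+5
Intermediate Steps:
A = 1/11257 ≈ 8.8834e-5
M(m, H) = 1/11
(-31788 - 1157*13)/(A + M(78, -28)) = (-31788 - 1157*13)/(1/11257 + 1/11) = (-31788 - 15041)/(11268/123827) = -46829*123827/11268 = -5798694583/11268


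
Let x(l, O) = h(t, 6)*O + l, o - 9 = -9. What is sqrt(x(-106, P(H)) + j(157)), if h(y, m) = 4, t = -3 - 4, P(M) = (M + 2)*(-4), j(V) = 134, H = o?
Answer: 2*I ≈ 2.0*I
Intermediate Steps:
o = 0 (o = 9 - 9 = 0)
H = 0
P(M) = -8 - 4*M (P(M) = (2 + M)*(-4) = -8 - 4*M)
t = -7
x(l, O) = l + 4*O (x(l, O) = 4*O + l = l + 4*O)
sqrt(x(-106, P(H)) + j(157)) = sqrt((-106 + 4*(-8 - 4*0)) + 134) = sqrt((-106 + 4*(-8 + 0)) + 134) = sqrt((-106 + 4*(-8)) + 134) = sqrt((-106 - 32) + 134) = sqrt(-138 + 134) = sqrt(-4) = 2*I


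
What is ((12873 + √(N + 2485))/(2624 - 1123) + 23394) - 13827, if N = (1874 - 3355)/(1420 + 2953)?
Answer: 14372940/1501 + 4*√2969656197/6563873 ≈ 9575.6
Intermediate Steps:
N = -1481/4373 ≈ -0.33867
((12873 + √(N + 2485))/(2624 - 1123) + 23394) - 13827 = ((12873 + √(-1481/4373 + 2485))/(2624 - 1123) + 23394) - 13827 = ((12873 + √(10865424/4373))/1501 + 23394) - 13827 = ((12873 + 4*√2969656197/4373)*(1/1501) + 23394) - 13827 = ((12873/1501 + 4*√2969656197/6563873) + 23394) - 13827 = (35127267/1501 + 4*√2969656197/6563873) - 13827 = 14372940/1501 + 4*√2969656197/6563873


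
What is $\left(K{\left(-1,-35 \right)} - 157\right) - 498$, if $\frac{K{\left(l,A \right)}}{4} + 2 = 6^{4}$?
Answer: $4521$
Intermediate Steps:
$K{\left(l,A \right)} = 5176$ ($K{\left(l,A \right)} = -8 + 4 \cdot 6^{4} = -8 + 4 \cdot 1296 = -8 + 5184 = 5176$)
$\left(K{\left(-1,-35 \right)} - 157\right) - 498 = \left(5176 - 157\right) - 498 = 5019 - 498 = 4521$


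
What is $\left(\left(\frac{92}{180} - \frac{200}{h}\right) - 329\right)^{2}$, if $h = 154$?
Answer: $\frac{1305795285796}{12006225} \approx 1.0876 \cdot 10^{5}$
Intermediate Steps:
$\left(\left(\frac{92}{180} - \frac{200}{h}\right) - 329\right)^{2} = \left(\left(\frac{92}{180} - \frac{200}{154}\right) - 329\right)^{2} = \left(\left(92 \cdot \frac{1}{180} - \frac{100}{77}\right) - 329\right)^{2} = \left(\left(\frac{23}{45} - \frac{100}{77}\right) - 329\right)^{2} = \left(- \frac{2729}{3465} - 329\right)^{2} = \left(- \frac{1142714}{3465}\right)^{2} = \frac{1305795285796}{12006225}$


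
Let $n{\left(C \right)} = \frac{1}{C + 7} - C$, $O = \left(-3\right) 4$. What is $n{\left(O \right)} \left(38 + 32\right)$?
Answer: $826$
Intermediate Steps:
$O = -12$
$n{\left(C \right)} = \frac{1}{7 + C} - C$
$n{\left(O \right)} \left(38 + 32\right) = \frac{1 - \left(-12\right)^{2} - -84}{7 - 12} \left(38 + 32\right) = \frac{1 - 144 + 84}{-5} \cdot 70 = - \frac{1 - 144 + 84}{5} \cdot 70 = \left(- \frac{1}{5}\right) \left(-59\right) 70 = \frac{59}{5} \cdot 70 = 826$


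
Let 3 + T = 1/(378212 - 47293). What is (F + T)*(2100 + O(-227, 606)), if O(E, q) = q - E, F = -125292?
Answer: -121609501073032/330919 ≈ -3.6749e+8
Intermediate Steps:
T = -992756/330919 (T = -3 + 1/(378212 - 47293) = -3 + 1/330919 = -992756/330919 ≈ -3.0000)
(F + T)*(2100 + O(-227, 606)) = (-125292 - 992756/330919)*(2100 + (606 - 1*(-227))) = -41462496104*(2100 + (606 + 227))/330919 = -41462496104*(2100 + 833)/330919 = -41462496104/330919*2933 = -121609501073032/330919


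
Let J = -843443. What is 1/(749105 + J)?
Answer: -1/94338 ≈ -1.0600e-5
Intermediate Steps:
1/(749105 + J) = 1/(749105 - 843443) = 1/(-94338) = -1/94338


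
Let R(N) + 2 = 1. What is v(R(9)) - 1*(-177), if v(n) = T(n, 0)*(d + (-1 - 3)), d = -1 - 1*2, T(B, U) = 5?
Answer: 142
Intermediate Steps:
d = -3 (d = -1 - 2 = -3)
R(N) = -1 (R(N) = -2 + 1 = -1)
v(n) = -35 (v(n) = 5*(-3 + (-1 - 3)) = 5*(-3 - 4) = 5*(-7) = -35)
v(R(9)) - 1*(-177) = -35 - 1*(-177) = -35 + 177 = 142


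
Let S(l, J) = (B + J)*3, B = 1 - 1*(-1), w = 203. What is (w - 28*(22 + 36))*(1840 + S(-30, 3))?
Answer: -2635955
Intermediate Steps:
B = 2 (B = 1 + 1 = 2)
S(l, J) = 6 + 3*J (S(l, J) = (2 + J)*3 = 6 + 3*J)
(w - 28*(22 + 36))*(1840 + S(-30, 3)) = (203 - 28*(22 + 36))*(1840 + (6 + 3*3)) = (203 - 28*58)*(1840 + (6 + 9)) = (203 - 1624)*(1840 + 15) = -1421*1855 = -2635955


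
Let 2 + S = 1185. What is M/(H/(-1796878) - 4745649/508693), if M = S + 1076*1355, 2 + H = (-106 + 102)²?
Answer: -666880726330920001/4263679702762 ≈ -1.5641e+5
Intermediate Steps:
S = 1183 (S = -2 + 1185 = 1183)
H = 14 (H = -2 + (-106 + 102)² = -2 + (-4)² = -2 + 16 = 14)
M = 1459163 (M = 1183 + 1076*1355 = 1183 + 1457980 = 1459163)
M/(H/(-1796878) - 4745649/508693) = 1459163/(14/(-1796878) - 4745649/508693) = 1459163/(14*(-1/1796878) - 4745649*1/508693) = 1459163/(-7/898439 - 4745649/508693) = 1459163/(-4263679702762/457029630227) = 1459163*(-457029630227/4263679702762) = -666880726330920001/4263679702762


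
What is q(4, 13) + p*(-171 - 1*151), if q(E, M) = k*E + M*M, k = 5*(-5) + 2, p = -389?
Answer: 125335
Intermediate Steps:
k = -23 (k = -25 + 2 = -23)
q(E, M) = M² - 23*E (q(E, M) = -23*E + M*M = -23*E + M² = M² - 23*E)
q(4, 13) + p*(-171 - 1*151) = (13² - 23*4) - 389*(-171 - 1*151) = (169 - 92) - 389*(-171 - 151) = 77 - 389*(-322) = 77 + 125258 = 125335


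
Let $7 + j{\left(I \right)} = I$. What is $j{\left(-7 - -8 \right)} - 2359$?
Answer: $-2365$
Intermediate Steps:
$j{\left(I \right)} = -7 + I$
$j{\left(-7 - -8 \right)} - 2359 = \left(-7 - -1\right) - 2359 = \left(-7 + \left(-7 + 8\right)\right) + \left(-23686 + 21327\right) = \left(-7 + 1\right) - 2359 = -6 - 2359 = -2365$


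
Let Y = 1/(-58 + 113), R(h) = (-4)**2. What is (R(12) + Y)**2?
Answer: 776161/3025 ≈ 256.58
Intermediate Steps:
R(h) = 16
Y = 1/55 ≈ 0.018182
(R(12) + Y)**2 = (16 + 1/55)**2 = (881/55)**2 = 776161/3025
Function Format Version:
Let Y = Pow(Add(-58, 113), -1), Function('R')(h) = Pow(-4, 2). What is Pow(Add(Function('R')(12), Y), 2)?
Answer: Rational(776161, 3025) ≈ 256.58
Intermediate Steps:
Function('R')(h) = 16
Y = Rational(1, 55) (Y = Pow(55, -1) = Rational(1, 55) ≈ 0.018182)
Pow(Add(Function('R')(12), Y), 2) = Pow(Add(16, Rational(1, 55)), 2) = Pow(Rational(881, 55), 2) = Rational(776161, 3025)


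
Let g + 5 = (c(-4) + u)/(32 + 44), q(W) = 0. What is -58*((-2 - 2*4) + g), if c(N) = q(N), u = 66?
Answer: 15573/19 ≈ 819.63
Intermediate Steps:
c(N) = 0
g = -157/38 (g = -5 + (0 + 66)/(32 + 44) = -5 + 66/76 = -5 + 66*(1/76) = -5 + 33/38 = -157/38 ≈ -4.1316)
-58*((-2 - 2*4) + g) = -58*((-2 - 2*4) - 157/38) = -58*((-2 - 8) - 157/38) = -58*(-10 - 157/38) = -58*(-537/38) = 15573/19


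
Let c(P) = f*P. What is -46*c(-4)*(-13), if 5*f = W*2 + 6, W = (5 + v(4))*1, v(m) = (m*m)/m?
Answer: -57408/5 ≈ -11482.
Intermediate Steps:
v(m) = m (v(m) = m²/m = m)
W = 9 (W = (5 + 4)*1 = 9*1 = 9)
f = 24/5 (f = (9*2 + 6)/5 = (18 + 6)/5 = (⅕)*24 = 24/5 ≈ 4.8000)
c(P) = 24*P/5
-46*c(-4)*(-13) = -1104*(-4)/5*(-13) = -46*(-96/5)*(-13) = (4416/5)*(-13) = -57408/5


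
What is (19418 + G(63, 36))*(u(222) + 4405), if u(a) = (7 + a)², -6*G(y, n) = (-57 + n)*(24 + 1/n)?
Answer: 39910183873/36 ≈ 1.1086e+9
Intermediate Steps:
G(y, n) = -(-57 + n)*(24 + 1/n)/6
(19418 + G(63, 36))*(u(222) + 4405) = (19418 + (⅙)*(57 - 1*36*(-1367 + 24*36))/36)*((7 + 222)² + 4405) = (19418 + (⅙)*(1/36)*(57 - 1*36*(-1367 + 864)))*(229² + 4405) = (19418 + (⅙)*(1/36)*(57 - 1*36*(-503)))*(52441 + 4405) = (19418 + (⅙)*(1/36)*(57 + 18108))*56846 = (19418 + (⅙)*(1/36)*18165)*56846 = (19418 + 6055/72)*56846 = (1404151/72)*56846 = 39910183873/36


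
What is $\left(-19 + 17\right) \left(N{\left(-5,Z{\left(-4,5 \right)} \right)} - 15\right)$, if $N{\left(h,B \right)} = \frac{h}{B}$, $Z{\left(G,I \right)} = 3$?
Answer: $\frac{100}{3} \approx 33.333$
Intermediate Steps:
$N{\left(h,B \right)} = \frac{h}{B}$
$\left(-19 + 17\right) \left(N{\left(-5,Z{\left(-4,5 \right)} \right)} - 15\right) = \left(-19 + 17\right) \left(- \frac{5}{3} - 15\right) = - 2 \left(\left(-5\right) \frac{1}{3} - 15\right) = - 2 \left(- \frac{5}{3} - 15\right) = \left(-2\right) \left(- \frac{50}{3}\right) = \frac{100}{3}$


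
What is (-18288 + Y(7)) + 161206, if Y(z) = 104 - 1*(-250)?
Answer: 143272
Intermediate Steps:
Y(z) = 354 (Y(z) = 104 + 250 = 354)
(-18288 + Y(7)) + 161206 = (-18288 + 354) + 161206 = -17934 + 161206 = 143272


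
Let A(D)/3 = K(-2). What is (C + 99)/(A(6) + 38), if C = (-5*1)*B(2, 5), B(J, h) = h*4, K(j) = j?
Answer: -1/32 ≈ -0.031250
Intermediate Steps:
B(J, h) = 4*h
A(D) = -6 (A(D) = 3*(-2) = -6)
C = -100 (C = (-5*1)*(4*5) = -5*20 = -100)
(C + 99)/(A(6) + 38) = (-100 + 99)/(-6 + 38) = -1/32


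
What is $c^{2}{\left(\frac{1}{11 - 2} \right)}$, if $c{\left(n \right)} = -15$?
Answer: $225$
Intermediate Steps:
$c^{2}{\left(\frac{1}{11 - 2} \right)} = \left(-15\right)^{2} = 225$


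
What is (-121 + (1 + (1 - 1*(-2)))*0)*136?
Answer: -16456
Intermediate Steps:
(-121 + (1 + (1 - 1*(-2)))*0)*136 = (-121 + (1 + (1 + 2))*0)*136 = (-121 + (1 + 3)*0)*136 = (-121 + 4*0)*136 = (-121 + 0)*136 = -121*136 = -16456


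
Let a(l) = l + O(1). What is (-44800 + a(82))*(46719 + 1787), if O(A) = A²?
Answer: -2169042802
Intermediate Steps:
a(l) = 1 + l (a(l) = l + 1² = l + 1 = 1 + l)
(-44800 + a(82))*(46719 + 1787) = (-44800 + (1 + 82))*(46719 + 1787) = (-44800 + 83)*48506 = -44717*48506 = -2169042802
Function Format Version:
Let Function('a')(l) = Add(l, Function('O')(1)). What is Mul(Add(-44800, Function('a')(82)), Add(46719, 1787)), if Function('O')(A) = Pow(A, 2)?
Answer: -2169042802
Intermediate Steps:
Function('a')(l) = Add(1, l) (Function('a')(l) = Add(l, Pow(1, 2)) = Add(l, 1) = Add(1, l))
Mul(Add(-44800, Function('a')(82)), Add(46719, 1787)) = Mul(Add(-44800, Add(1, 82)), Add(46719, 1787)) = Mul(Add(-44800, 83), 48506) = Mul(-44717, 48506) = -2169042802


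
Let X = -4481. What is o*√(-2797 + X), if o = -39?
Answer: -39*I*√7278 ≈ -3327.1*I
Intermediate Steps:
o*√(-2797 + X) = -39*√(-2797 - 4481) = -39*I*√7278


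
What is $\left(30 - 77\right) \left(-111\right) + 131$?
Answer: $5348$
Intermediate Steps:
$\left(30 - 77\right) \left(-111\right) + 131 = \left(-47\right) \left(-111\right) + 131 = 5217 + 131 = 5348$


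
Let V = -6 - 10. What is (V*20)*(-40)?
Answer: 12800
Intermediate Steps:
V = -16
(V*20)*(-40) = -16*20*(-40) = -320*(-40) = 12800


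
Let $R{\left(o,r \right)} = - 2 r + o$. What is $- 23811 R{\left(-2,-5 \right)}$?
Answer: $-190488$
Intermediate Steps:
$R{\left(o,r \right)} = o - 2 r$
$- 23811 R{\left(-2,-5 \right)} = - 23811 \left(-2 - -10\right) = - 23811 \left(-2 + 10\right) = \left(-23811\right) 8 = -190488$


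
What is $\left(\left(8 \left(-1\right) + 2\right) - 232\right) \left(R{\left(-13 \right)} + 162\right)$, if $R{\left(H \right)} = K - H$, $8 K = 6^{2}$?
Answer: $-42721$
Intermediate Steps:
$K = \frac{9}{2}$ ($K = \frac{6^{2}}{8} = \frac{1}{8} \cdot 36 = \frac{9}{2} \approx 4.5$)
$R{\left(H \right)} = \frac{9}{2} - H$
$\left(\left(8 \left(-1\right) + 2\right) - 232\right) \left(R{\left(-13 \right)} + 162\right) = \left(\left(8 \left(-1\right) + 2\right) - 232\right) \left(\left(\frac{9}{2} - -13\right) + 162\right) = \left(\left(-8 + 2\right) - 232\right) \left(\left(\frac{9}{2} + 13\right) + 162\right) = \left(-6 - 232\right) \left(\frac{35}{2} + 162\right) = \left(-238\right) \frac{359}{2} = -42721$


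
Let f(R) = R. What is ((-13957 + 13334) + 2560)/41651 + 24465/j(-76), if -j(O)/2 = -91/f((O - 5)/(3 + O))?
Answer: 11794866271/79053598 ≈ 149.20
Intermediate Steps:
j(O) = 182*(3 + O)/(-5 + O) (j(O) = -(-182)/((O - 5)/(3 + O)) = -(-182)/((-5 + O)/(3 + O)) = -(-182)*(3 + O)/(-5 + O) = 182*(3 + O)/(-5 + O))
((-13957 + 13334) + 2560)/41651 + 24465/j(-76) = ((-13957 + 13334) + 2560)/41651 + 24465/((182*(3 - 76)/(-5 - 76))) = (-623 + 2560)*(1/41651) + 24465/((182*(-73)/(-81))) = 1937*(1/41651) + 24465/((182*(-1/81)*(-73))) = 1937/41651 + 24465/(13286/81) = 1937/41651 + 24465*(81/13286) = 1937/41651 + 283095/1898 = 11794866271/79053598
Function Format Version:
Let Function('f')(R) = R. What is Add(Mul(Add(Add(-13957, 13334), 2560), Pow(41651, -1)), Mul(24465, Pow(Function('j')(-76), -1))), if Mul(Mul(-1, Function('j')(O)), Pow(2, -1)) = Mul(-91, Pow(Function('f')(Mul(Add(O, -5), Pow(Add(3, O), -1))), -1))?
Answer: Rational(11794866271, 79053598) ≈ 149.20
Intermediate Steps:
Function('j')(O) = Mul(182, Pow(Add(-5, O), -1), Add(3, O)) (Function('j')(O) = Mul(-2, Mul(-91, Pow(Mul(Add(O, -5), Pow(Add(3, O), -1)), -1))) = Mul(-2, Mul(-91, Pow(Mul(Add(-5, O), Pow(Add(3, O), -1)), -1))) = Mul(-2, Mul(-91, Pow(Mul(Pow(Add(3, O), -1), Add(-5, O)), -1))) = Mul(-2, Mul(-91, Mul(Pow(Add(-5, O), -1), Add(3, O)))) = Mul(-2, Mul(-91, Pow(Add(-5, O), -1), Add(3, O))) = Mul(182, Pow(Add(-5, O), -1), Add(3, O)))
Add(Mul(Add(Add(-13957, 13334), 2560), Pow(41651, -1)), Mul(24465, Pow(Function('j')(-76), -1))) = Add(Mul(Add(Add(-13957, 13334), 2560), Pow(41651, -1)), Mul(24465, Pow(Mul(182, Pow(Add(-5, -76), -1), Add(3, -76)), -1))) = Add(Mul(Add(-623, 2560), Rational(1, 41651)), Mul(24465, Pow(Mul(182, Pow(-81, -1), -73), -1))) = Add(Mul(1937, Rational(1, 41651)), Mul(24465, Pow(Mul(182, Rational(-1, 81), -73), -1))) = Add(Rational(1937, 41651), Mul(24465, Pow(Rational(13286, 81), -1))) = Add(Rational(1937, 41651), Mul(24465, Rational(81, 13286))) = Add(Rational(1937, 41651), Rational(283095, 1898)) = Rational(11794866271, 79053598)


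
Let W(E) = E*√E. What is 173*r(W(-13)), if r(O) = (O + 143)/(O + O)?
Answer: 173/2 + 1903*I*√13/26 ≈ 86.5 + 263.9*I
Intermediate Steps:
W(E) = E^(3/2)
r(O) = (143 + O)/(2*O) (r(O) = (143 + O)/((2*O)) = (143 + O)*(1/(2*O)) = (143 + O)/(2*O))
173*r(W(-13)) = 173*((143 + (-13)^(3/2))/(2*((-13)^(3/2)))) = 173*((143 - 13*I*√13)/(2*((-13*I*√13)))) = 173*((I*√13/169)*(143 - 13*I*√13)/2) = 173*(I*√13*(143 - 13*I*√13)/338) = 173*I*√13*(143 - 13*I*√13)/338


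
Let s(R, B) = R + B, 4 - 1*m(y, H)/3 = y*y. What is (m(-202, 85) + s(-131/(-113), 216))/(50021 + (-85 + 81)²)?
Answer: -13806661/5654181 ≈ -2.4418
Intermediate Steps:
m(y, H) = 12 - 3*y² (m(y, H) = 12 - 3*y*y = 12 - 3*y²)
s(R, B) = B + R
(m(-202, 85) + s(-131/(-113), 216))/(50021 + (-85 + 81)²) = ((12 - 3*(-202)²) + (216 - 131/(-113)))/(50021 + (-85 + 81)²) = ((12 - 3*40804) + (216 - 131*(-1/113)))/(50021 + (-4)²) = ((12 - 122412) + (216 + 131/113))/(50021 + 16) = (-122400 + 24539/113)/50037 = -13806661/113*1/50037 = -13806661/5654181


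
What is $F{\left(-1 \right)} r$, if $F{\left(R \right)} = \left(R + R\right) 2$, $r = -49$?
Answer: $196$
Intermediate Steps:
$F{\left(R \right)} = 4 R$ ($F{\left(R \right)} = 2 R 2 = 4 R$)
$F{\left(-1 \right)} r = 4 \left(-1\right) \left(-49\right) = \left(-4\right) \left(-49\right) = 196$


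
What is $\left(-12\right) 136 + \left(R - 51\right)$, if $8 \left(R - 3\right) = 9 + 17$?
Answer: $- \frac{6707}{4} \approx -1676.8$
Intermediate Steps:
$R = \frac{25}{4}$ ($R = 3 + \frac{9 + 17}{8} = 3 + \frac{1}{8} \cdot 26 = 3 + \frac{13}{4} = \frac{25}{4} \approx 6.25$)
$\left(-12\right) 136 + \left(R - 51\right) = \left(-12\right) 136 + \left(\frac{25}{4} - 51\right) = -1632 + \left(\frac{25}{4} - 51\right) = -1632 - \frac{179}{4} = - \frac{6707}{4}$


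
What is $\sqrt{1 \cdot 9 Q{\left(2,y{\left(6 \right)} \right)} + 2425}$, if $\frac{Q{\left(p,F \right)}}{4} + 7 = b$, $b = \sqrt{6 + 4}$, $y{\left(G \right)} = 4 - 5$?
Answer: $\sqrt{2173 + 36 \sqrt{10}} \approx 47.821$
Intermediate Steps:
$y{\left(G \right)} = -1$ ($y{\left(G \right)} = 4 - 5 = -1$)
$b = \sqrt{10} \approx 3.1623$
$Q{\left(p,F \right)} = -28 + 4 \sqrt{10}$
$\sqrt{1 \cdot 9 Q{\left(2,y{\left(6 \right)} \right)} + 2425} = \sqrt{1 \cdot 9 \left(-28 + 4 \sqrt{10}\right) + 2425} = \sqrt{9 \left(-28 + 4 \sqrt{10}\right) + 2425} = \sqrt{\left(-252 + 36 \sqrt{10}\right) + 2425} = \sqrt{2173 + 36 \sqrt{10}}$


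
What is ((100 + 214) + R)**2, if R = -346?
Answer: 1024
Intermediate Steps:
((100 + 214) + R)**2 = ((100 + 214) - 346)**2 = (314 - 346)**2 = (-32)**2 = 1024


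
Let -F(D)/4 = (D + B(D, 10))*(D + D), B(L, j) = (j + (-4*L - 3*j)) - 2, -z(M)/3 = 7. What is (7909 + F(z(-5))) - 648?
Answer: 14149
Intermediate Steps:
z(M) = -21 (z(M) = -3*7 = -21)
B(L, j) = -2 - 4*L - 2*j (B(L, j) = (-4*L - 2*j) - 2 = -2 - 4*L - 2*j)
F(D) = -8*D*(-22 - 3*D) (F(D) = -4*(D + (-2 - 4*D - 2*10))*(D + D) = -4*(D + (-2 - 4*D - 20))*2*D = -4*(D + (-22 - 4*D))*2*D = -4*(-22 - 3*D)*2*D = -8*D*(-22 - 3*D))
(7909 + F(z(-5))) - 648 = (7909 + 8*(-21)*(22 + 3*(-21))) - 648 = (7909 + 8*(-21)*(22 - 63)) - 648 = (7909 + 8*(-21)*(-41)) - 648 = (7909 + 6888) - 648 = 14797 - 648 = 14149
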